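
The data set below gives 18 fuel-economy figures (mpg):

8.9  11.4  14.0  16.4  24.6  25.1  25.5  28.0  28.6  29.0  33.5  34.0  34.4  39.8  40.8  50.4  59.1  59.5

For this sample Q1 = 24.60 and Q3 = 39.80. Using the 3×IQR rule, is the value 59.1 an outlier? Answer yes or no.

IQR = Q3 − Q1 = 39.80 − 24.60 = 15.20.
Lower fence = Q1 − 3·IQR = 24.60 − 45.60 = -21.00.
Upper fence = Q3 + 3·IQR = 39.80 + 45.60 = 85.40.
59.1 lies within [-21.00, 85.40].

no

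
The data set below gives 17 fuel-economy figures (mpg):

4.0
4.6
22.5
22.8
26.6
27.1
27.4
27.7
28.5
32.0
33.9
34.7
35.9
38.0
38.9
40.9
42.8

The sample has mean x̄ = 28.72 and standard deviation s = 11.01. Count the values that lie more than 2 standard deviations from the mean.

Cutoffs: x̄ ± 2s = [6.70, 50.74].
Outside the cutoffs: 4.0, 4.6.

2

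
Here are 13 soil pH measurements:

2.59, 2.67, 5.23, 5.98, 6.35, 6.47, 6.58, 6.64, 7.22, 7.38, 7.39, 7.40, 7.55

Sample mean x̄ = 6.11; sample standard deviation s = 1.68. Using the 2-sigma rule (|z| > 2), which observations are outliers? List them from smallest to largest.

2.59, 2.67

Cutoffs at x̄ ± 2s: 6.11 ± 2·1.68 = [2.75, 9.47].
2.59: z = -2.10, |z| > 2 → outlier.
2.67: z = -2.05, |z| > 2 → outlier.
Every other value lies within [2.75, 9.47].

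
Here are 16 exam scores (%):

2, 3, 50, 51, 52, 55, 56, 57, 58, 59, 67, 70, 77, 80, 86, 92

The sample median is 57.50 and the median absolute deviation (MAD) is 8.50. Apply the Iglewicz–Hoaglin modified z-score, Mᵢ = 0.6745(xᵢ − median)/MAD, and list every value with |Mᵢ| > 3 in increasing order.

|Mᵢ| > 3 ⇔ |xᵢ − 57.50| > 3·8.50/0.6745 = 37.81.
So outliers lie outside [19.69, 95.31].
2: M = -4.40 → outlier.
3: M = -4.32 → outlier.

2, 3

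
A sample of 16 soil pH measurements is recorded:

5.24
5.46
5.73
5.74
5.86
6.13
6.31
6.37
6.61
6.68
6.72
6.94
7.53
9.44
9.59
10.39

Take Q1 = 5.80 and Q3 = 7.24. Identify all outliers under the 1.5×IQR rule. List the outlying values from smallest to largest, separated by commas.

IQR = Q3 − Q1 = 7.24 − 5.80 = 1.44.
Lower fence = Q1 − 1.5·IQR = 5.80 − 2.16 = 3.64.
Upper fence = Q3 + 1.5·IQR = 7.24 + 2.16 = 9.40.
9.44 > 9.40 → outlier.
9.59 > 9.40 → outlier.
10.39 > 9.40 → outlier.
All remaining values lie within [3.64, 9.40].

9.44, 9.59, 10.39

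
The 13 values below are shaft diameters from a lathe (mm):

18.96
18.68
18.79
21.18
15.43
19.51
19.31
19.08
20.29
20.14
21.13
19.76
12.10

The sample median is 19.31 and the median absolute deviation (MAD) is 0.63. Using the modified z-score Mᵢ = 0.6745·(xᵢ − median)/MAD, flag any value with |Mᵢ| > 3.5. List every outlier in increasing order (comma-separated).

|Mᵢ| > 3.5 ⇔ |xᵢ − 19.31| > 3.5·0.63/0.6745 = 3.27.
So outliers lie outside [16.04, 22.58].
12.10: M = -7.72 → outlier.
15.43: M = -4.15 → outlier.

12.10, 15.43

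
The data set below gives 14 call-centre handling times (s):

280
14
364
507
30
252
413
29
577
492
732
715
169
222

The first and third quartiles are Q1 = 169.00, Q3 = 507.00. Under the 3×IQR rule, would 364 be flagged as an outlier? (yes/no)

IQR = Q3 − Q1 = 507.00 − 169.00 = 338.00.
Lower fence = Q1 − 3·IQR = 169.00 − 1014.00 = -845.00.
Upper fence = Q3 + 3·IQR = 507.00 + 1014.00 = 1521.00.
364 lies within [-845.00, 1521.00].

no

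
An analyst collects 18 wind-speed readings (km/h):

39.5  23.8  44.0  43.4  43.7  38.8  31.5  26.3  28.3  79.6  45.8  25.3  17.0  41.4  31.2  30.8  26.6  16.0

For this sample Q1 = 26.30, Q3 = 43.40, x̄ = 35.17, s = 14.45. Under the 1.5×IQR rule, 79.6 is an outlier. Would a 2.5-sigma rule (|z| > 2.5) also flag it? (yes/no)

yes

z = (79.6 − 35.17) / 14.45 = 3.07.
|z| = 3.07 > 2.5.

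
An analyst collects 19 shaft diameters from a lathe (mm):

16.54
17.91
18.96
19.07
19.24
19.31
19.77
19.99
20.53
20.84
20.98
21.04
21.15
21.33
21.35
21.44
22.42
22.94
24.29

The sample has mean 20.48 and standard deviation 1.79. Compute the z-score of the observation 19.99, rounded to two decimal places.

-0.27

z = (19.99 − 20.48) / 1.79 = -0.27.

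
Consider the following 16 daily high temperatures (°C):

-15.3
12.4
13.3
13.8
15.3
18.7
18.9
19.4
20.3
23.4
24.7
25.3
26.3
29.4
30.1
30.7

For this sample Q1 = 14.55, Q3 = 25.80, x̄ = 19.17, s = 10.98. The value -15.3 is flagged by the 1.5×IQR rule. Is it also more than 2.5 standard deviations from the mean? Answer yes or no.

yes

z = (-15.3 − 19.17) / 10.98 = -3.14.
|z| = 3.14 > 2.5.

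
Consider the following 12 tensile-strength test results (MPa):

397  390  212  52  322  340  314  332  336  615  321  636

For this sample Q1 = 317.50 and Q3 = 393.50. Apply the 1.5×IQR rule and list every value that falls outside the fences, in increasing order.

IQR = Q3 − Q1 = 393.50 − 317.50 = 76.00.
Lower fence = Q1 − 1.5·IQR = 317.50 − 114.00 = 203.50.
Upper fence = Q3 + 1.5·IQR = 393.50 + 114.00 = 507.50.
52 < 203.50 → outlier.
615 > 507.50 → outlier.
636 > 507.50 → outlier.
All remaining values lie within [203.50, 507.50].

52, 615, 636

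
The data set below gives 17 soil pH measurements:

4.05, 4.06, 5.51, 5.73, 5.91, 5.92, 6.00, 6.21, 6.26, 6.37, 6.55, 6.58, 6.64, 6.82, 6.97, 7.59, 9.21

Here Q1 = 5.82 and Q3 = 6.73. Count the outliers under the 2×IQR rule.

IQR = 0.91; fences at 5.82 − 1.82 = 4.00 and 6.73 + 1.82 = 8.55.
Outside the cutoffs: 9.21.

1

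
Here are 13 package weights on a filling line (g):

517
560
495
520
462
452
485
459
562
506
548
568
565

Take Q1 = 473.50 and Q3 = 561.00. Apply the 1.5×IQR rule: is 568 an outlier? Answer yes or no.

IQR = Q3 − Q1 = 561.00 − 473.50 = 87.50.
Lower fence = Q1 − 1.5·IQR = 473.50 − 131.25 = 342.25.
Upper fence = Q3 + 1.5·IQR = 561.00 + 131.25 = 692.25.
568 lies within [342.25, 692.25].

no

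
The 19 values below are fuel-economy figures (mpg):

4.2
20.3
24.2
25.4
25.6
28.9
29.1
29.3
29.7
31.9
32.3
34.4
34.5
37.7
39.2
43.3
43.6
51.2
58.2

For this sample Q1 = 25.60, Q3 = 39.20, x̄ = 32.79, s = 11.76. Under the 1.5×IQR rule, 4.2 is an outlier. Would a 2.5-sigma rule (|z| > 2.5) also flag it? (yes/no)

z = (4.2 − 32.79) / 11.76 = -2.43.
|z| = 2.43 ≤ 2.5.

no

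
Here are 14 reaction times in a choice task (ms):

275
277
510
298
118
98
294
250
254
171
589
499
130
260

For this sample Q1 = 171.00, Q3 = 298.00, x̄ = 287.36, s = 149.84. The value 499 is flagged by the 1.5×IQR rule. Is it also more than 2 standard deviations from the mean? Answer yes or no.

no

z = (499 − 287.36) / 149.84 = 1.41.
|z| = 1.41 ≤ 2.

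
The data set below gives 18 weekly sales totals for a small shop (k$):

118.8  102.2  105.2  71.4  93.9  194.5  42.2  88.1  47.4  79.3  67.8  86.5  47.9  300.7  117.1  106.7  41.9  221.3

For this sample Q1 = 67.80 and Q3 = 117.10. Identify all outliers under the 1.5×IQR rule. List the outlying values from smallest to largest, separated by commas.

194.5, 221.3, 300.7

IQR = Q3 − Q1 = 117.10 − 67.80 = 49.30.
Lower fence = Q1 − 1.5·IQR = 67.80 − 73.95 = -6.15.
Upper fence = Q3 + 1.5·IQR = 117.10 + 73.95 = 191.05.
194.5 > 191.05 → outlier.
221.3 > 191.05 → outlier.
300.7 > 191.05 → outlier.
All remaining values lie within [-6.15, 191.05].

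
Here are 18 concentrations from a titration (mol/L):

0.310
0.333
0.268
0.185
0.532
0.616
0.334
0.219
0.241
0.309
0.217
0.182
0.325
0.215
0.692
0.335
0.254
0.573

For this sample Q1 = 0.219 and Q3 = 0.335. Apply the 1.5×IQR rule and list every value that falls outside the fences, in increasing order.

IQR = Q3 − Q1 = 0.335 − 0.219 = 0.116.
Lower fence = Q1 − 1.5·IQR = 0.219 − 0.174 = 0.045.
Upper fence = Q3 + 1.5·IQR = 0.335 + 0.174 = 0.509.
0.532 > 0.509 → outlier.
0.573 > 0.509 → outlier.
0.616 > 0.509 → outlier.
0.692 > 0.509 → outlier.
All remaining values lie within [0.045, 0.509].

0.532, 0.573, 0.616, 0.692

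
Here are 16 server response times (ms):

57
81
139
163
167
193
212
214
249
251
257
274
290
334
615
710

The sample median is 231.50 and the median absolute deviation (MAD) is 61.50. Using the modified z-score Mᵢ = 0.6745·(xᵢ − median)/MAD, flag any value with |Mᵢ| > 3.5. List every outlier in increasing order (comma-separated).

615, 710

|Mᵢ| > 3.5 ⇔ |xᵢ − 231.50| > 3.5·61.50/0.6745 = 319.13.
So outliers lie outside [-87.63, 550.63].
615: M = 4.21 → outlier.
710: M = 5.25 → outlier.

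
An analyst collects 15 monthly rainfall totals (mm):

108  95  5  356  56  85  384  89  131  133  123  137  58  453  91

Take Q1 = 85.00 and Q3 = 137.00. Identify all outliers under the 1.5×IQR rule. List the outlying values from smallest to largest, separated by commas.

5, 356, 384, 453

IQR = Q3 − Q1 = 137.00 − 85.00 = 52.00.
Lower fence = Q1 − 1.5·IQR = 85.00 − 78.00 = 7.00.
Upper fence = Q3 + 1.5·IQR = 137.00 + 78.00 = 215.00.
5 < 7.00 → outlier.
356 > 215.00 → outlier.
384 > 215.00 → outlier.
453 > 215.00 → outlier.
All remaining values lie within [7.00, 215.00].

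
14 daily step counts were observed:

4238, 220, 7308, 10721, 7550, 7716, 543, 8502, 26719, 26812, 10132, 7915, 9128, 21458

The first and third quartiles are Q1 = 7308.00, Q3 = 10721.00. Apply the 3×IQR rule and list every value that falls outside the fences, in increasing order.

21458, 26719, 26812

IQR = Q3 − Q1 = 10721.00 − 7308.00 = 3413.00.
Lower fence = Q1 − 3·IQR = 7308.00 − 10239.00 = -2931.00.
Upper fence = Q3 + 3·IQR = 10721.00 + 10239.00 = 20960.00.
21458 > 20960.00 → outlier.
26719 > 20960.00 → outlier.
26812 > 20960.00 → outlier.
All remaining values lie within [-2931.00, 20960.00].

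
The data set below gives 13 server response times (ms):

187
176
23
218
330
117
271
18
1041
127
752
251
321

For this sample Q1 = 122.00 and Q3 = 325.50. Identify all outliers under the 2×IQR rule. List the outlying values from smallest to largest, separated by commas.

752, 1041

IQR = Q3 − Q1 = 325.50 − 122.00 = 203.50.
Lower fence = Q1 − 2·IQR = 122.00 − 407.00 = -285.00.
Upper fence = Q3 + 2·IQR = 325.50 + 407.00 = 732.50.
752 > 732.50 → outlier.
1041 > 732.50 → outlier.
All remaining values lie within [-285.00, 732.50].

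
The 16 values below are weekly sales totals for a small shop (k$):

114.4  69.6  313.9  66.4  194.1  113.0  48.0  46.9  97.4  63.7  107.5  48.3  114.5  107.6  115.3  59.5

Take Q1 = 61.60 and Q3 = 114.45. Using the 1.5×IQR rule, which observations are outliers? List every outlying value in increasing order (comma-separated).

194.1, 313.9

IQR = Q3 − Q1 = 114.45 − 61.60 = 52.85.
Lower fence = Q1 − 1.5·IQR = 61.60 − 79.275 = -17.675.
Upper fence = Q3 + 1.5·IQR = 114.45 + 79.275 = 193.725.
194.1 > 193.725 → outlier.
313.9 > 193.725 → outlier.
All remaining values lie within [-17.675, 193.725].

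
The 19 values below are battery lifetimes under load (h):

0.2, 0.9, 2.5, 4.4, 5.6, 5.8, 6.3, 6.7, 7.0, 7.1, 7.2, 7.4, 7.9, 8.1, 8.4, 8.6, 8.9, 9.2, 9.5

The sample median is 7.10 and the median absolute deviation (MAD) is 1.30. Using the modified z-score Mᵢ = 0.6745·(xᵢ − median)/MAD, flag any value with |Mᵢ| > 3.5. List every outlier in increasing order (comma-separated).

|Mᵢ| > 3.5 ⇔ |xᵢ − 7.10| > 3.5·1.30/0.6745 = 6.75.
So outliers lie outside [0.35, 13.85].
0.2: M = -3.58 → outlier.

0.2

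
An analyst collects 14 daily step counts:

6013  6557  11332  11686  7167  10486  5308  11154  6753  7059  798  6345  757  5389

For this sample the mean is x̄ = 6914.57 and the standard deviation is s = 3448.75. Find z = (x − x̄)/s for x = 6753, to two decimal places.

-0.05

z = (6753 − 6914.57) / 3448.75 = -0.05.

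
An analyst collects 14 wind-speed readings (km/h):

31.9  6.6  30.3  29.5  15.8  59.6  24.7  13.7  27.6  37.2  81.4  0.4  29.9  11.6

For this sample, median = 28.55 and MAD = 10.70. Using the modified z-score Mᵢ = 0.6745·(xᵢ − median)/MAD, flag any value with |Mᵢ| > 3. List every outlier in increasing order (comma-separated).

|Mᵢ| > 3 ⇔ |xᵢ − 28.55| > 3·10.70/0.6745 = 47.59.
So outliers lie outside [-19.04, 76.14].
81.4: M = 3.33 → outlier.

81.4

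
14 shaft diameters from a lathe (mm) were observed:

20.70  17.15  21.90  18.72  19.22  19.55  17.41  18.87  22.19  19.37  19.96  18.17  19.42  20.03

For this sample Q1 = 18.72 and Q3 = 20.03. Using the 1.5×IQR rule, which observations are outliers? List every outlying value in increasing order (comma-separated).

IQR = Q3 − Q1 = 20.03 − 18.72 = 1.31.
Lower fence = Q1 − 1.5·IQR = 18.72 − 1.965 = 16.755.
Upper fence = Q3 + 1.5·IQR = 20.03 + 1.965 = 21.995.
22.19 > 21.995 → outlier.
All remaining values lie within [16.755, 21.995].

22.19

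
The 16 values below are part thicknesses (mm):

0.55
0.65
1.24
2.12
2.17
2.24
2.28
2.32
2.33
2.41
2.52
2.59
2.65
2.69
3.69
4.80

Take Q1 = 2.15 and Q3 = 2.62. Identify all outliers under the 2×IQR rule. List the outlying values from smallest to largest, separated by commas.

IQR = Q3 − Q1 = 2.62 − 2.15 = 0.47.
Lower fence = Q1 − 2·IQR = 2.15 − 0.94 = 1.21.
Upper fence = Q3 + 2·IQR = 2.62 + 0.94 = 3.56.
0.55 < 1.21 → outlier.
0.65 < 1.21 → outlier.
3.69 > 3.56 → outlier.
4.80 > 3.56 → outlier.
All remaining values lie within [1.21, 3.56].

0.55, 0.65, 3.69, 4.80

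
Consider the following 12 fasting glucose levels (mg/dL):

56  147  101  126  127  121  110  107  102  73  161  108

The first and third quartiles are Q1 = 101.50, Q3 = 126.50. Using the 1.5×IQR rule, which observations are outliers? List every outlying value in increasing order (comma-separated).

56

IQR = Q3 − Q1 = 126.50 − 101.50 = 25.00.
Lower fence = Q1 − 1.5·IQR = 101.50 − 37.50 = 64.00.
Upper fence = Q3 + 1.5·IQR = 126.50 + 37.50 = 164.00.
56 < 64.00 → outlier.
All remaining values lie within [64.00, 164.00].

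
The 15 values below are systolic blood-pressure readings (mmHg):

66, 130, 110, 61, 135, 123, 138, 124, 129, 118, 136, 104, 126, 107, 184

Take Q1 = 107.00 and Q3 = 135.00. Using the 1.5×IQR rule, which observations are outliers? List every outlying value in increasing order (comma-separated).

IQR = Q3 − Q1 = 135.00 − 107.00 = 28.00.
Lower fence = Q1 − 1.5·IQR = 107.00 − 42.00 = 65.00.
Upper fence = Q3 + 1.5·IQR = 135.00 + 42.00 = 177.00.
61 < 65.00 → outlier.
184 > 177.00 → outlier.
All remaining values lie within [65.00, 177.00].

61, 184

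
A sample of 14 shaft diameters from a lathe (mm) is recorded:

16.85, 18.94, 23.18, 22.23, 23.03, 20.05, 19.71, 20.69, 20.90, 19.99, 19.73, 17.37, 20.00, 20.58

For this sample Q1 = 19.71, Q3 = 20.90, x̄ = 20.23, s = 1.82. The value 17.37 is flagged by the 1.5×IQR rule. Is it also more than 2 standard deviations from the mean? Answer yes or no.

no

z = (17.37 − 20.23) / 1.82 = -1.57.
|z| = 1.57 ≤ 2.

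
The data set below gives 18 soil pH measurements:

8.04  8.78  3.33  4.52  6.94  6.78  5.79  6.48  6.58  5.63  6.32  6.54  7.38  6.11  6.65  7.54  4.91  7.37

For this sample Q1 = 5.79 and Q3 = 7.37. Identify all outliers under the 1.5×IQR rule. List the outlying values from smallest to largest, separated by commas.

IQR = Q3 − Q1 = 7.37 − 5.79 = 1.58.
Lower fence = Q1 − 1.5·IQR = 5.79 − 2.37 = 3.42.
Upper fence = Q3 + 1.5·IQR = 7.37 + 2.37 = 9.74.
3.33 < 3.42 → outlier.
All remaining values lie within [3.42, 9.74].

3.33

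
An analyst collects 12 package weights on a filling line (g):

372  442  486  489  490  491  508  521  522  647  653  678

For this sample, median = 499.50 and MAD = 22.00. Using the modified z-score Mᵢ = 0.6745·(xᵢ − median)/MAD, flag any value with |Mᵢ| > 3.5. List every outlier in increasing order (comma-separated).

372, 647, 653, 678

|Mᵢ| > 3.5 ⇔ |xᵢ − 499.50| > 3.5·22.00/0.6745 = 114.16.
So outliers lie outside [385.34, 613.66].
372: M = -3.91 → outlier.
647: M = 4.52 → outlier.
653: M = 4.71 → outlier.
678: M = 5.47 → outlier.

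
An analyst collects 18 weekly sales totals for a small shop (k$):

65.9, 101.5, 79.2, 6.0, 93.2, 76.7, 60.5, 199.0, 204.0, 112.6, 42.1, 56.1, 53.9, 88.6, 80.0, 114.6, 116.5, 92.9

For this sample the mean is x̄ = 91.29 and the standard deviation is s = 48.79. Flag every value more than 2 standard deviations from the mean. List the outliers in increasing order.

199.0, 204.0

Cutoffs at x̄ ± 2s: 91.29 ± 2·48.79 = [-6.29, 188.87].
199.0: z = 2.21, |z| > 2 → outlier.
204.0: z = 2.31, |z| > 2 → outlier.
Every other value lies within [-6.29, 188.87].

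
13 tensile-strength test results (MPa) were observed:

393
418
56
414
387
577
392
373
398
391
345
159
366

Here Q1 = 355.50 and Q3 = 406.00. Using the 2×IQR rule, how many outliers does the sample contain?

3

IQR = 50.50; fences at 355.50 − 101.00 = 254.50 and 406.00 + 101.00 = 507.00.
Outside the cutoffs: 56, 159, 577.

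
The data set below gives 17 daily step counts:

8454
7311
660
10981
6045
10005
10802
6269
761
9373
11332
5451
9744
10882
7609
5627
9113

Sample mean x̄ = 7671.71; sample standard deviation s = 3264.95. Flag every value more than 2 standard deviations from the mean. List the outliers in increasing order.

Cutoffs at x̄ ± 2s: 7671.71 ± 2·3264.95 = [1141.81, 14201.61].
660: z = -2.15, |z| > 2 → outlier.
761: z = -2.12, |z| > 2 → outlier.
Every other value lies within [1141.81, 14201.61].

660, 761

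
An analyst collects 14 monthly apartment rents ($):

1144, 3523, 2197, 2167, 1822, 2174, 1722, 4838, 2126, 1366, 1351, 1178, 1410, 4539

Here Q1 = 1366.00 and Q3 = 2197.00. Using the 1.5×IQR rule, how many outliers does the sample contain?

IQR = 831.00; fences at 1366.00 − 1246.50 = 119.50 and 2197.00 + 1246.50 = 3443.50.
Outside the cutoffs: 3523, 4539, 4838.

3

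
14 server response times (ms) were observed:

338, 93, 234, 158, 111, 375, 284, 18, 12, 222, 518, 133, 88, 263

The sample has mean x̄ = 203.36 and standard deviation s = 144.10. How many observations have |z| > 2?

Cutoffs: x̄ ± 2s = [-84.84, 491.56].
Outside the cutoffs: 518.

1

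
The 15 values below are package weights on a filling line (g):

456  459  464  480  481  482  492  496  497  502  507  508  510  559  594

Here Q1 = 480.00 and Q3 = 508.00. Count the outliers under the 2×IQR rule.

1

IQR = 28.00; fences at 480.00 − 56.00 = 424.00 and 508.00 + 56.00 = 564.00.
Outside the cutoffs: 594.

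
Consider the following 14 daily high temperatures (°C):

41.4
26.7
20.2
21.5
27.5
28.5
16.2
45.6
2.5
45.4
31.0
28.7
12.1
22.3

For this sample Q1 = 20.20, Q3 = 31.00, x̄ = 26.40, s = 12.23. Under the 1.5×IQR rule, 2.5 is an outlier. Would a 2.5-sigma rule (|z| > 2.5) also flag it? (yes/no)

no

z = (2.5 − 26.40) / 12.23 = -1.95.
|z| = 1.95 ≤ 2.5.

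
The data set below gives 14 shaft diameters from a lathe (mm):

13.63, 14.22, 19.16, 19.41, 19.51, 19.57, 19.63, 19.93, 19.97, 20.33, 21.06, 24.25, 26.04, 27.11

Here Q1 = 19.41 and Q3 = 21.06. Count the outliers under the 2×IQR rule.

IQR = 1.65; fences at 19.41 − 3.30 = 16.11 and 21.06 + 3.30 = 24.36.
Outside the cutoffs: 13.63, 14.22, 26.04, 27.11.

4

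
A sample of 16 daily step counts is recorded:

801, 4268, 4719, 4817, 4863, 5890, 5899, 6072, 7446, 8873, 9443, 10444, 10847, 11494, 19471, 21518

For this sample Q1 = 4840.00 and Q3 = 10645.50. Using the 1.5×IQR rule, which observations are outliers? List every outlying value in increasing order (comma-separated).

IQR = Q3 − Q1 = 10645.50 − 4840.00 = 5805.50.
Lower fence = Q1 − 1.5·IQR = 4840.00 − 8708.25 = -3868.25.
Upper fence = Q3 + 1.5·IQR = 10645.50 + 8708.25 = 19353.75.
19471 > 19353.75 → outlier.
21518 > 19353.75 → outlier.
All remaining values lie within [-3868.25, 19353.75].

19471, 21518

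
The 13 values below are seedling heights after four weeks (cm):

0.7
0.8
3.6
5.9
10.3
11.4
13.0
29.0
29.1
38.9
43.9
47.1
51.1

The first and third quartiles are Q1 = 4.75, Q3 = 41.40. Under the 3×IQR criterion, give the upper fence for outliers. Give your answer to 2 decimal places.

IQR = Q3 − Q1 = 41.40 − 4.75 = 36.65.
Lower fence = Q1 − 3·IQR = 4.75 − 109.95 = -105.20.
Upper fence = Q3 + 3·IQR = 41.40 + 109.95 = 151.35.

151.35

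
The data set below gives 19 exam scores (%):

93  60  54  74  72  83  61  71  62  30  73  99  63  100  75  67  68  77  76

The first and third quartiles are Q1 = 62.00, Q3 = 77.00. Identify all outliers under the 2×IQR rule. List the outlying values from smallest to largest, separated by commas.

30

IQR = Q3 − Q1 = 77.00 − 62.00 = 15.00.
Lower fence = Q1 − 2·IQR = 62.00 − 30.00 = 32.00.
Upper fence = Q3 + 2·IQR = 77.00 + 30.00 = 107.00.
30 < 32.00 → outlier.
All remaining values lie within [32.00, 107.00].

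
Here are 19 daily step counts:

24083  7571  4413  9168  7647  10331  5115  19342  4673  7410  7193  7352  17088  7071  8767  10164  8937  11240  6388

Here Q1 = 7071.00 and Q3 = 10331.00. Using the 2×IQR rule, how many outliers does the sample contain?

3

IQR = 3260.00; fences at 7071.00 − 6520.00 = 551.00 and 10331.00 + 6520.00 = 16851.00.
Outside the cutoffs: 17088, 19342, 24083.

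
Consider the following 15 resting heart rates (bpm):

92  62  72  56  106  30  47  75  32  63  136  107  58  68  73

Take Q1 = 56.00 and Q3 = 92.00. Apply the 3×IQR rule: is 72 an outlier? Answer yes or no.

IQR = Q3 − Q1 = 92.00 − 56.00 = 36.00.
Lower fence = Q1 − 3·IQR = 56.00 − 108.00 = -52.00.
Upper fence = Q3 + 3·IQR = 92.00 + 108.00 = 200.00.
72 lies within [-52.00, 200.00].

no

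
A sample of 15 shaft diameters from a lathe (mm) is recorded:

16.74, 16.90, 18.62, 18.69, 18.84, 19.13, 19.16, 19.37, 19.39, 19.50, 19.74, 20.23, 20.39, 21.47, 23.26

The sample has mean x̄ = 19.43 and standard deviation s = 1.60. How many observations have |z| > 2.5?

0

Cutoffs: x̄ ± 2.5s = [15.43, 23.43].
Every value lies within the cutoffs.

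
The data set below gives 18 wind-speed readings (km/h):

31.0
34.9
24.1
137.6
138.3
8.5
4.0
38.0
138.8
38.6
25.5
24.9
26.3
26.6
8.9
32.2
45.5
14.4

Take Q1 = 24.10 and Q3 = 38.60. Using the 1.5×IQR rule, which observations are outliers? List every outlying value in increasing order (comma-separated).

137.6, 138.3, 138.8

IQR = Q3 − Q1 = 38.60 − 24.10 = 14.50.
Lower fence = Q1 − 1.5·IQR = 24.10 − 21.75 = 2.35.
Upper fence = Q3 + 1.5·IQR = 38.60 + 21.75 = 60.35.
137.6 > 60.35 → outlier.
138.3 > 60.35 → outlier.
138.8 > 60.35 → outlier.
All remaining values lie within [2.35, 60.35].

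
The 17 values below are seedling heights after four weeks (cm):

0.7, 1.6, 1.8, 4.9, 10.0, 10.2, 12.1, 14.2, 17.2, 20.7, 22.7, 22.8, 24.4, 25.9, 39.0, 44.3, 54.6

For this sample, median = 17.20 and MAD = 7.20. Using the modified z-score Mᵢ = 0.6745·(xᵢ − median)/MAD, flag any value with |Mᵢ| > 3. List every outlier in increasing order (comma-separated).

54.6

|Mᵢ| > 3 ⇔ |xᵢ − 17.20| > 3·7.20/0.6745 = 32.02.
So outliers lie outside [-14.82, 49.22].
54.6: M = 3.50 → outlier.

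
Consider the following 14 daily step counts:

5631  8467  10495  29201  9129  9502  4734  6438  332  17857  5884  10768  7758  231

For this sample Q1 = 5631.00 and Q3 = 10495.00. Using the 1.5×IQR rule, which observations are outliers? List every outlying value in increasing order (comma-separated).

IQR = Q3 − Q1 = 10495.00 − 5631.00 = 4864.00.
Lower fence = Q1 − 1.5·IQR = 5631.00 − 7296.00 = -1665.00.
Upper fence = Q3 + 1.5·IQR = 10495.00 + 7296.00 = 17791.00.
17857 > 17791.00 → outlier.
29201 > 17791.00 → outlier.
All remaining values lie within [-1665.00, 17791.00].

17857, 29201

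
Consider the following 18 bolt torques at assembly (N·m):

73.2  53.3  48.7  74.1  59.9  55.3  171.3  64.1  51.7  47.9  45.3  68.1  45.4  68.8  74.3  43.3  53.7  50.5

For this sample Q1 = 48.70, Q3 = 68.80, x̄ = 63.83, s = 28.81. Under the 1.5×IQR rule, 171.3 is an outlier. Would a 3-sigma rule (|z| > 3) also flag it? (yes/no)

z = (171.3 − 63.83) / 28.81 = 3.73.
|z| = 3.73 > 3.

yes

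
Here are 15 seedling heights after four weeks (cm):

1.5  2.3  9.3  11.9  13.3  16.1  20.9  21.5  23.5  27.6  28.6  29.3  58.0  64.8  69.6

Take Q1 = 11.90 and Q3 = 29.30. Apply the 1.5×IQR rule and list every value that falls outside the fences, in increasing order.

58.0, 64.8, 69.6

IQR = Q3 − Q1 = 29.30 − 11.90 = 17.40.
Lower fence = Q1 − 1.5·IQR = 11.90 − 26.10 = -14.20.
Upper fence = Q3 + 1.5·IQR = 29.30 + 26.10 = 55.40.
58.0 > 55.40 → outlier.
64.8 > 55.40 → outlier.
69.6 > 55.40 → outlier.
All remaining values lie within [-14.20, 55.40].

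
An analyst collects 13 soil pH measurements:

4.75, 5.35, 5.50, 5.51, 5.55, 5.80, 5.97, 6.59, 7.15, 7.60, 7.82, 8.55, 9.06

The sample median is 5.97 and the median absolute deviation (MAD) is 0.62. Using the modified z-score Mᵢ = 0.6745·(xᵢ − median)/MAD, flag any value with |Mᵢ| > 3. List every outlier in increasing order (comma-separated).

9.06

|Mᵢ| > 3 ⇔ |xᵢ − 5.97| > 3·0.62/0.6745 = 2.76.
So outliers lie outside [3.21, 8.73].
9.06: M = 3.36 → outlier.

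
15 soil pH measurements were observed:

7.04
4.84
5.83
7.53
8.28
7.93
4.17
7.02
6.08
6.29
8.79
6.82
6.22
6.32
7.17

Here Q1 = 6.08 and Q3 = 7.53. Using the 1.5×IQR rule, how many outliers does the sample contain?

IQR = 1.45; fences at 6.08 − 2.175 = 3.905 and 7.53 + 2.175 = 9.705.
Every value lies within the cutoffs.

0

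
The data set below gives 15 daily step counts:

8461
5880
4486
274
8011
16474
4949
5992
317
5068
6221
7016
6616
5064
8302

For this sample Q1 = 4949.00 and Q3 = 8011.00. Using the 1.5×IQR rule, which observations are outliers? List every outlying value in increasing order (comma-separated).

274, 317, 16474

IQR = Q3 − Q1 = 8011.00 − 4949.00 = 3062.00.
Lower fence = Q1 − 1.5·IQR = 4949.00 − 4593.00 = 356.00.
Upper fence = Q3 + 1.5·IQR = 8011.00 + 4593.00 = 12604.00.
274 < 356.00 → outlier.
317 < 356.00 → outlier.
16474 > 12604.00 → outlier.
All remaining values lie within [356.00, 12604.00].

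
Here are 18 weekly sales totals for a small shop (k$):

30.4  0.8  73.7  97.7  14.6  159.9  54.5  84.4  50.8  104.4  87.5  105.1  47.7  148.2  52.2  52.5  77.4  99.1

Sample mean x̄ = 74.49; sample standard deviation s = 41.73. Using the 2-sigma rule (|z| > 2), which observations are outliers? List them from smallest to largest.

159.9

Cutoffs at x̄ ± 2s: 74.49 ± 2·41.73 = [-8.97, 157.95].
159.9: z = 2.05, |z| > 2 → outlier.
Every other value lies within [-8.97, 157.95].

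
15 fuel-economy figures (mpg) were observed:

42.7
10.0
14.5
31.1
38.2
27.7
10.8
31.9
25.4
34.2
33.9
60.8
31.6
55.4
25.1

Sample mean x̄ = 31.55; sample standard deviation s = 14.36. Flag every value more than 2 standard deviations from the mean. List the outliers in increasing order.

Cutoffs at x̄ ± 2s: 31.55 ± 2·14.36 = [2.83, 60.27].
60.8: z = 2.04, |z| > 2 → outlier.
Every other value lies within [2.83, 60.27].

60.8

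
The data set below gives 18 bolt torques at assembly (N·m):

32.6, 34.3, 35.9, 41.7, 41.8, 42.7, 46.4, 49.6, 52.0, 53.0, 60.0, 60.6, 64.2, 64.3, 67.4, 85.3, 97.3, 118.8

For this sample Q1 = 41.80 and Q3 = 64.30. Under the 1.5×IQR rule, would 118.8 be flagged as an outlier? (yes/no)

yes

IQR = Q3 − Q1 = 64.30 − 41.80 = 22.50.
Lower fence = Q1 − 1.5·IQR = 41.80 − 33.75 = 8.05.
Upper fence = Q3 + 1.5·IQR = 64.30 + 33.75 = 98.05.
118.8 lies above the upper fence.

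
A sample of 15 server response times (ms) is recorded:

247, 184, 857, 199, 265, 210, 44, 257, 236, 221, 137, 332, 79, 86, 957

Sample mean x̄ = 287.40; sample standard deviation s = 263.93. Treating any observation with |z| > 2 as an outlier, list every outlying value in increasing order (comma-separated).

857, 957

Cutoffs at x̄ ± 2s: 287.40 ± 2·263.93 = [-240.46, 815.26].
857: z = 2.16, |z| > 2 → outlier.
957: z = 2.54, |z| > 2 → outlier.
Every other value lies within [-240.46, 815.26].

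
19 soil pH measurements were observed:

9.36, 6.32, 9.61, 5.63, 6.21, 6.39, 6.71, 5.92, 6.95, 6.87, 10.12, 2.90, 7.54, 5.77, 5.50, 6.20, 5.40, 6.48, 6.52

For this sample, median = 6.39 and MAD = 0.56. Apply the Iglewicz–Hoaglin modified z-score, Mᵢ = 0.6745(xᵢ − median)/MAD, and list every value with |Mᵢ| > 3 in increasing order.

2.90, 9.36, 9.61, 10.12

|Mᵢ| > 3 ⇔ |xᵢ − 6.39| > 3·0.56/0.6745 = 2.49.
So outliers lie outside [3.90, 8.88].
2.90: M = -4.20 → outlier.
9.36: M = 3.58 → outlier.
9.61: M = 3.88 → outlier.
10.12: M = 4.49 → outlier.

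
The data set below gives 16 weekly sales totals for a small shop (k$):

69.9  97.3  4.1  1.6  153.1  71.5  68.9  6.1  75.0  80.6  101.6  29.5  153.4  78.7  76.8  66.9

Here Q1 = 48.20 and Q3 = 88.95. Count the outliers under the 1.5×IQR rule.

2

IQR = 40.75; fences at 48.20 − 61.125 = -12.925 and 88.95 + 61.125 = 150.075.
Outside the cutoffs: 153.1, 153.4.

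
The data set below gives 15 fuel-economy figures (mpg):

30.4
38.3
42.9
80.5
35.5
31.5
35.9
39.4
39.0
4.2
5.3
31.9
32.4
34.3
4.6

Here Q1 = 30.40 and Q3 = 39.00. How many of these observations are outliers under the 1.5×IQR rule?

4

IQR = 8.60; fences at 30.40 − 12.90 = 17.50 and 39.00 + 12.90 = 51.90.
Outside the cutoffs: 4.2, 4.6, 5.3, 80.5.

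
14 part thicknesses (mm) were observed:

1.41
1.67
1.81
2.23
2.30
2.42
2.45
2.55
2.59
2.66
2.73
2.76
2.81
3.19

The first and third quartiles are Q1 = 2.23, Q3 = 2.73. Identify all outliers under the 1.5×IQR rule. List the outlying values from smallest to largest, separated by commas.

1.41

IQR = Q3 − Q1 = 2.73 − 2.23 = 0.50.
Lower fence = Q1 − 1.5·IQR = 2.23 − 0.75 = 1.48.
Upper fence = Q3 + 1.5·IQR = 2.73 + 0.75 = 3.48.
1.41 < 1.48 → outlier.
All remaining values lie within [1.48, 3.48].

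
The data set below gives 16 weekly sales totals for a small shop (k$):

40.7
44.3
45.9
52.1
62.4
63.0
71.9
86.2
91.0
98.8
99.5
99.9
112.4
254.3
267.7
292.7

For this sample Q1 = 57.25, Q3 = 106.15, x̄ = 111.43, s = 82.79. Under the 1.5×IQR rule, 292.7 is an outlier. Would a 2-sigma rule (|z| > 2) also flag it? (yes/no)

yes

z = (292.7 − 111.43) / 82.79 = 2.19.
|z| = 2.19 > 2.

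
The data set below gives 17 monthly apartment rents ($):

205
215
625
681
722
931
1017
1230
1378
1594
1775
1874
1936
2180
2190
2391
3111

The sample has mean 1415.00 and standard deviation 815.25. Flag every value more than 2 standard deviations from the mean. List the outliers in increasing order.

3111

Cutoffs at x̄ ± 2s: 1415.00 ± 2·815.25 = [-215.50, 3045.50].
3111: z = 2.08, |z| > 2 → outlier.
Every other value lies within [-215.50, 3045.50].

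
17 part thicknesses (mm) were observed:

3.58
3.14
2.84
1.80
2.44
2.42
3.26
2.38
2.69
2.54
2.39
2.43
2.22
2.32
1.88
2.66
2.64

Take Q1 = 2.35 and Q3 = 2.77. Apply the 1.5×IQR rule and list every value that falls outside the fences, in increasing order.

IQR = Q3 − Q1 = 2.77 − 2.35 = 0.42.
Lower fence = Q1 − 1.5·IQR = 2.35 − 0.63 = 1.72.
Upper fence = Q3 + 1.5·IQR = 2.77 + 0.63 = 3.40.
3.58 > 3.40 → outlier.
All remaining values lie within [1.72, 3.40].

3.58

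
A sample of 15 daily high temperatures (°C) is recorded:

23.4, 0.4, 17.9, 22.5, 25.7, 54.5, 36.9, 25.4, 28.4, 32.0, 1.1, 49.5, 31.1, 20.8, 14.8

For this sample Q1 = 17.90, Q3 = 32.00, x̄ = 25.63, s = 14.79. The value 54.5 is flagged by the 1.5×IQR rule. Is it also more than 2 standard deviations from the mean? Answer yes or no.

z = (54.5 − 25.63) / 14.79 = 1.95.
|z| = 1.95 ≤ 2.

no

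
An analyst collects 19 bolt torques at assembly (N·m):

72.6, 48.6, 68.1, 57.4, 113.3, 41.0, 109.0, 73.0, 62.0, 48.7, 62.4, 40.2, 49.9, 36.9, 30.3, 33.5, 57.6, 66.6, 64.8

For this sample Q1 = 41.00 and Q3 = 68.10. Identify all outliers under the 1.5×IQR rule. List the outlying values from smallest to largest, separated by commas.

IQR = Q3 − Q1 = 68.10 − 41.00 = 27.10.
Lower fence = Q1 − 1.5·IQR = 41.00 − 40.65 = 0.35.
Upper fence = Q3 + 1.5·IQR = 68.10 + 40.65 = 108.75.
109.0 > 108.75 → outlier.
113.3 > 108.75 → outlier.
All remaining values lie within [0.35, 108.75].

109.0, 113.3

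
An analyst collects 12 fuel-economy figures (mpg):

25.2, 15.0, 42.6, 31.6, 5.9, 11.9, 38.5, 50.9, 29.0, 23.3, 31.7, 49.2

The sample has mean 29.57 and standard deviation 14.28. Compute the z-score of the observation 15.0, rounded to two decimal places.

z = (15.0 − 29.57) / 14.28 = -1.02.

-1.02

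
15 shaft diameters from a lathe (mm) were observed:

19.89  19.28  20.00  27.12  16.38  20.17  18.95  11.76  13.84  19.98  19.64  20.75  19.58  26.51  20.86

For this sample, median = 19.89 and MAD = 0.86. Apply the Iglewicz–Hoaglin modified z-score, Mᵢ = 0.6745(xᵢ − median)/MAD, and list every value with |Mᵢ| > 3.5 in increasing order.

11.76, 13.84, 26.51, 27.12

|Mᵢ| > 3.5 ⇔ |xᵢ − 19.89| > 3.5·0.86/0.6745 = 4.46.
So outliers lie outside [15.43, 24.35].
11.76: M = -6.38 → outlier.
13.84: M = -4.75 → outlier.
26.51: M = 5.19 → outlier.
27.12: M = 5.67 → outlier.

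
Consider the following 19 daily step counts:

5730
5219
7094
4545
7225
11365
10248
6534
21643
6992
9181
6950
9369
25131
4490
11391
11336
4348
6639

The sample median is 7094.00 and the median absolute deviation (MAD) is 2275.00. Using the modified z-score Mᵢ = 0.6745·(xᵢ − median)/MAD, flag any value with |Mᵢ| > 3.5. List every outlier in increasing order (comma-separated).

|Mᵢ| > 3.5 ⇔ |xᵢ − 7094.00| > 3.5·2275.00/0.6745 = 11805.04.
So outliers lie outside [-4711.04, 18899.04].
21643: M = 4.31 → outlier.
25131: M = 5.35 → outlier.

21643, 25131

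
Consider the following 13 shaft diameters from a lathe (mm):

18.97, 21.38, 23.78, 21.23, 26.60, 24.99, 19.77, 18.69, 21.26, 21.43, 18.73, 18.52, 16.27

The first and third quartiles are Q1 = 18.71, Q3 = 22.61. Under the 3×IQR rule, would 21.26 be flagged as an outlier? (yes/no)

IQR = Q3 − Q1 = 22.61 − 18.71 = 3.90.
Lower fence = Q1 − 3·IQR = 18.71 − 11.70 = 7.01.
Upper fence = Q3 + 3·IQR = 22.61 + 11.70 = 34.31.
21.26 lies within [7.01, 34.31].

no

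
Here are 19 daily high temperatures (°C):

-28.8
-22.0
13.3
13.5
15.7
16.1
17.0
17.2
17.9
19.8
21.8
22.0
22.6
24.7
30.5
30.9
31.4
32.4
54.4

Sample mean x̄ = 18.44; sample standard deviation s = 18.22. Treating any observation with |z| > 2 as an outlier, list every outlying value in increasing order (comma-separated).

Cutoffs at x̄ ± 2s: 18.44 ± 2·18.22 = [-18.00, 54.88].
-28.8: z = -2.59, |z| > 2 → outlier.
-22.0: z = -2.22, |z| > 2 → outlier.
Every other value lies within [-18.00, 54.88].

-28.8, -22.0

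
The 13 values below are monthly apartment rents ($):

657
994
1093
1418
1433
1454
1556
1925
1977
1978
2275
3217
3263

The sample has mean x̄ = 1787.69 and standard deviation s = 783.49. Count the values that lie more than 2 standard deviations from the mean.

Cutoffs: x̄ ± 2s = [220.71, 3354.67].
Every value lies within the cutoffs.

0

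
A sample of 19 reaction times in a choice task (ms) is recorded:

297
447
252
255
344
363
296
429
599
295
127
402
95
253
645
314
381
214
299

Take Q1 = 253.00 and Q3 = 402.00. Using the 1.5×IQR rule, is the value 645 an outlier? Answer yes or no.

yes

IQR = Q3 − Q1 = 402.00 − 253.00 = 149.00.
Lower fence = Q1 − 1.5·IQR = 253.00 − 223.50 = 29.50.
Upper fence = Q3 + 1.5·IQR = 402.00 + 223.50 = 625.50.
645 lies above the upper fence.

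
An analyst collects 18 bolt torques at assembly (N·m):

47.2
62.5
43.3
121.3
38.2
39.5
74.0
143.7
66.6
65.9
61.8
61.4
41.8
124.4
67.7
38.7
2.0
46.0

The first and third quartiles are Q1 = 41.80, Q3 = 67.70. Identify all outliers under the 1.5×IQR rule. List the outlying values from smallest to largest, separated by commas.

IQR = Q3 − Q1 = 67.70 − 41.80 = 25.90.
Lower fence = Q1 − 1.5·IQR = 41.80 − 38.85 = 2.95.
Upper fence = Q3 + 1.5·IQR = 67.70 + 38.85 = 106.55.
2.0 < 2.95 → outlier.
121.3 > 106.55 → outlier.
124.4 > 106.55 → outlier.
143.7 > 106.55 → outlier.
All remaining values lie within [2.95, 106.55].

2.0, 121.3, 124.4, 143.7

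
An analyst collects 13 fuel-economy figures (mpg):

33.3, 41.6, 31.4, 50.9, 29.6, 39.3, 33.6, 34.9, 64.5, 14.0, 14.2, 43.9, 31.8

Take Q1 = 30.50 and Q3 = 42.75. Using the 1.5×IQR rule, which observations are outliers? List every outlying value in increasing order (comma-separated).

64.5

IQR = Q3 − Q1 = 42.75 − 30.50 = 12.25.
Lower fence = Q1 − 1.5·IQR = 30.50 − 18.375 = 12.125.
Upper fence = Q3 + 1.5·IQR = 42.75 + 18.375 = 61.125.
64.5 > 61.125 → outlier.
All remaining values lie within [12.125, 61.125].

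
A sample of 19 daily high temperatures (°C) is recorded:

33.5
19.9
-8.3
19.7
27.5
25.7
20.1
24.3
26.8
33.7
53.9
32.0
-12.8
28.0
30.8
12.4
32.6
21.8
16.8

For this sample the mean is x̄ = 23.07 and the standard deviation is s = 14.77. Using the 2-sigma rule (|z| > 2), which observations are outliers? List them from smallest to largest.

Cutoffs at x̄ ± 2s: 23.07 ± 2·14.77 = [-6.47, 52.61].
-12.8: z = -2.43, |z| > 2 → outlier.
-8.3: z = -2.12, |z| > 2 → outlier.
53.9: z = 2.09, |z| > 2 → outlier.
Every other value lies within [-6.47, 52.61].

-12.8, -8.3, 53.9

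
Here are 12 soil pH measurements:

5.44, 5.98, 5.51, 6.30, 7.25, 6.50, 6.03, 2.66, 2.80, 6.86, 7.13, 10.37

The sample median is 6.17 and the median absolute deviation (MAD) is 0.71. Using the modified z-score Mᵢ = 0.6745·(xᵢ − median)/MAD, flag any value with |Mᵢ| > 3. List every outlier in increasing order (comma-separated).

|Mᵢ| > 3 ⇔ |xᵢ − 6.17| > 3·0.71/0.6745 = 3.16.
So outliers lie outside [3.01, 9.33].
2.66: M = -3.33 → outlier.
2.80: M = -3.20 → outlier.
10.37: M = 3.99 → outlier.

2.66, 2.80, 10.37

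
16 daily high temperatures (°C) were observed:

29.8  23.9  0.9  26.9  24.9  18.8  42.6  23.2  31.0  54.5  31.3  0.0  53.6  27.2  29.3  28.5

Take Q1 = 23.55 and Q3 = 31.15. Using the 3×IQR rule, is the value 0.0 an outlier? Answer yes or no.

IQR = Q3 − Q1 = 31.15 − 23.55 = 7.60.
Lower fence = Q1 − 3·IQR = 23.55 − 22.80 = 0.75.
Upper fence = Q3 + 3·IQR = 31.15 + 22.80 = 53.95.
0.0 lies below the lower fence.

yes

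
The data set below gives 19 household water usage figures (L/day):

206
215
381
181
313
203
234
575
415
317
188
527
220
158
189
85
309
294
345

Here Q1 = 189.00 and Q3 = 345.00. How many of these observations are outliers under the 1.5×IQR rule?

0

IQR = 156.00; fences at 189.00 − 234.00 = -45.00 and 345.00 + 234.00 = 579.00.
Every value lies within the cutoffs.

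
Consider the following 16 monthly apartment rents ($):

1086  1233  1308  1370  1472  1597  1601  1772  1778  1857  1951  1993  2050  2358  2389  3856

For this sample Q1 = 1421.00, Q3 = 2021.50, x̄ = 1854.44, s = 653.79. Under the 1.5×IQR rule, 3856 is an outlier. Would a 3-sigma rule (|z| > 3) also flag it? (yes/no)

z = (3856 − 1854.44) / 653.79 = 3.06.
|z| = 3.06 > 3.

yes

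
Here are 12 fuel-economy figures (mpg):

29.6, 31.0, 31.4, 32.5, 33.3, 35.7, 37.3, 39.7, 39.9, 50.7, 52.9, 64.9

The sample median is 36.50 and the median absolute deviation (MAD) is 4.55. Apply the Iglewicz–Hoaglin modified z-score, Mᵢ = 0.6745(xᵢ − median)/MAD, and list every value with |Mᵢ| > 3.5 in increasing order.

|Mᵢ| > 3.5 ⇔ |xᵢ − 36.50| > 3.5·4.55/0.6745 = 23.61.
So outliers lie outside [12.89, 60.11].
64.9: M = 4.21 → outlier.

64.9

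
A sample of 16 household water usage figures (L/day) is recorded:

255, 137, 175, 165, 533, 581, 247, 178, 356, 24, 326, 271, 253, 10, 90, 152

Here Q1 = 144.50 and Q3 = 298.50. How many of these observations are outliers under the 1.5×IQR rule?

2

IQR = 154.00; fences at 144.50 − 231.00 = -86.50 and 298.50 + 231.00 = 529.50.
Outside the cutoffs: 533, 581.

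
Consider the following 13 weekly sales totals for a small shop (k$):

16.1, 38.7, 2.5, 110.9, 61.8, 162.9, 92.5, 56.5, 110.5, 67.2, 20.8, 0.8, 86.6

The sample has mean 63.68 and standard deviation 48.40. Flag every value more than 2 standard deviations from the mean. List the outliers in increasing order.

Cutoffs at x̄ ± 2s: 63.68 ± 2·48.40 = [-33.12, 160.48].
162.9: z = 2.05, |z| > 2 → outlier.
Every other value lies within [-33.12, 160.48].

162.9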